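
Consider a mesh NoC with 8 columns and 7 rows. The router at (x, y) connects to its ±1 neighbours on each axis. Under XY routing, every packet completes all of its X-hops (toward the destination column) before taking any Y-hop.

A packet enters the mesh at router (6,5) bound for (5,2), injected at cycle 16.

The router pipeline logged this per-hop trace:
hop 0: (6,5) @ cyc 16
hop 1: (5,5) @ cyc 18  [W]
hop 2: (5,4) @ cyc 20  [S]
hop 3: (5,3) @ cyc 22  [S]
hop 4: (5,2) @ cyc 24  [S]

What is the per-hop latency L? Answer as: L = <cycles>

From hop 0 (16) to hop 1 (18): +2 cycles.
That increment is L by definition: L = 2.

L = 2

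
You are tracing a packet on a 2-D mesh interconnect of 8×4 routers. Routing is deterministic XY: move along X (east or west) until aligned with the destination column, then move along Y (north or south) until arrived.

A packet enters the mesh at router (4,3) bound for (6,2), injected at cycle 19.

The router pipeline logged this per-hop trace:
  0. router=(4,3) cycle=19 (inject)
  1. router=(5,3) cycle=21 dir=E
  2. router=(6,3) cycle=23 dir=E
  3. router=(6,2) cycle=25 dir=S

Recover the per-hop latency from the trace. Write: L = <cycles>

cyc[1] − cyc[0] = 21 − 19 = 2.
Each hop adds L, hence L = 2.

L = 2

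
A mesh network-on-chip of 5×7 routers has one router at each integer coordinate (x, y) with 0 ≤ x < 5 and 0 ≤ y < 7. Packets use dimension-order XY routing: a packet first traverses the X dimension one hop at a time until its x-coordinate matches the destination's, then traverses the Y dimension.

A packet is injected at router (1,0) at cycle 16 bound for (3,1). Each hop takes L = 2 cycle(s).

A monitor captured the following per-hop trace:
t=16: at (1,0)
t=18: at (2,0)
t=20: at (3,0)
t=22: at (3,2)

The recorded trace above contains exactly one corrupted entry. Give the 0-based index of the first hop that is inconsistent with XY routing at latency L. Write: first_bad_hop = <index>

[1] (+1,+0) / 2c ⇒ ok
[2] (+1,+0) / 2c ⇒ ok
[3] (+0,+2) / 2c ⇒ BAD: non-unit step

first_bad_hop = 3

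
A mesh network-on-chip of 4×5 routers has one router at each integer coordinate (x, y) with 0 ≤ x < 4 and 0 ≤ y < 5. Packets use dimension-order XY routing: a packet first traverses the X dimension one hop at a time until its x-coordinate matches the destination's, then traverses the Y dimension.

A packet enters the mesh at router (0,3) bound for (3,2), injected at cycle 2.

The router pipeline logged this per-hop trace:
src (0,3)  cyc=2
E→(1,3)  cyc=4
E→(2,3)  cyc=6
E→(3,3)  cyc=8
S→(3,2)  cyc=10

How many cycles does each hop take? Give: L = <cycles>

Δcyc across hop 0→1: 4 − 2 = 2.
One hop costs L cycles, so L = 2.

L = 2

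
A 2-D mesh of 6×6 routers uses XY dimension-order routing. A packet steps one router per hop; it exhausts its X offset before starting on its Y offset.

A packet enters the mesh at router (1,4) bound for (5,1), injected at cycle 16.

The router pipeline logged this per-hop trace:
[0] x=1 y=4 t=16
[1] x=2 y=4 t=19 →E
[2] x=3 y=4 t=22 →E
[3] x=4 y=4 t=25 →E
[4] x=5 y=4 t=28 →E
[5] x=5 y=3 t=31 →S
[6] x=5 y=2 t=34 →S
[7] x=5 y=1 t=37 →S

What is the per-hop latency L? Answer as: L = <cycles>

L = 3

From hop 0 (16) to hop 1 (19): +3 cycles.
One hop costs L cycles, so L = 3.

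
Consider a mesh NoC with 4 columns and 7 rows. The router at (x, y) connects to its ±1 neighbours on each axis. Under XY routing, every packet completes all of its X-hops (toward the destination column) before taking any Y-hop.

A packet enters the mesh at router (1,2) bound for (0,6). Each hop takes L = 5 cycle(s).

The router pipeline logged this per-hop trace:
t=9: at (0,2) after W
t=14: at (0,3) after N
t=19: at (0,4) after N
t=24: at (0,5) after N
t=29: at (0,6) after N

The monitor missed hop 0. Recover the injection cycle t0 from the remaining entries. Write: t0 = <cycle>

At hop 1 the cycle is 9; in general cyc_k = t0 + kL.
Subtract one hop: t0 = 9 − 5 = 4.

t0 = 4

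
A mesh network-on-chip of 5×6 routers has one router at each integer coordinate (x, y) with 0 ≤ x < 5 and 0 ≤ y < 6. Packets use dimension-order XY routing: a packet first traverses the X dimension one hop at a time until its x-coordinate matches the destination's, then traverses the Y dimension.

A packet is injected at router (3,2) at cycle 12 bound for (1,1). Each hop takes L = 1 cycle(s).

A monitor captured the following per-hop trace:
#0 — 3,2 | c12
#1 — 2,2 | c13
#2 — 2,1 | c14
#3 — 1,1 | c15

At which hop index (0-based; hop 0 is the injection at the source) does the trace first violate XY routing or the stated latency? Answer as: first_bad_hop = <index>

first_bad_hop = 2

[1] (-1,+0) / 1c ⇒ ok
[2] (+0,-1) / 1c ⇒ BAD: Y-move but x=2≠1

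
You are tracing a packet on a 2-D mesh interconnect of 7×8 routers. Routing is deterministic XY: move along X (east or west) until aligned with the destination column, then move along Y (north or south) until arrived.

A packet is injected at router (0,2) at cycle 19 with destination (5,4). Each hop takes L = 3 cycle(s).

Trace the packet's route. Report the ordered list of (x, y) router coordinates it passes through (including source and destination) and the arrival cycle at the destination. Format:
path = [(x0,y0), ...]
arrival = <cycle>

#0 — 0,2 | c19
#1 — 1,2 | c22 | E
#2 — 2,2 | c25 | E
#3 — 3,2 | c28 | E
#4 — 4,2 | c31 | E
#5 — 5,2 | c34 | E
#6 — 5,3 | c37 | N
#7 — 5,4 | c40 | N

path = [(0,2), (1,2), (2,2), (3,2), (4,2), (5,2), (5,3), (5,4)]
arrival = 40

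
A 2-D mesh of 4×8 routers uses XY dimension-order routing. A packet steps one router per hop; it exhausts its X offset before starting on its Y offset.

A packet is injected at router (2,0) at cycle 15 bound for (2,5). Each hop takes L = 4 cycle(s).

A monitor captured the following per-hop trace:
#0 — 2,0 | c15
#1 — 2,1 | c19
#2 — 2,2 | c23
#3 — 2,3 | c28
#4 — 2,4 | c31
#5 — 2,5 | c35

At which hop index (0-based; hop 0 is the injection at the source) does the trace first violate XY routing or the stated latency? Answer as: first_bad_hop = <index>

first_bad_hop = 3

hop 1: step (+0,+1), +4 cyc — ok
hop 2: step (+0,+1), +4 cyc — ok
hop 3: step (+0,+1), +5 cyc — BAD: Δcyc=5≠L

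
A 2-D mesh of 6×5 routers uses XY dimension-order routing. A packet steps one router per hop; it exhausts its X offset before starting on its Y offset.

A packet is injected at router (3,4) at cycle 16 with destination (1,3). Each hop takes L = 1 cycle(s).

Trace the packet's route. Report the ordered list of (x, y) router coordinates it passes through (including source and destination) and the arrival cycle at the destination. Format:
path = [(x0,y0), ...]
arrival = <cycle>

path = [(3,4), (2,4), (1,4), (1,3)]
arrival = 19

[0] x=3 y=4 t=16
[1] x=2 y=4 t=17 →W
[2] x=1 y=4 t=18 →W
[3] x=1 y=3 t=19 →S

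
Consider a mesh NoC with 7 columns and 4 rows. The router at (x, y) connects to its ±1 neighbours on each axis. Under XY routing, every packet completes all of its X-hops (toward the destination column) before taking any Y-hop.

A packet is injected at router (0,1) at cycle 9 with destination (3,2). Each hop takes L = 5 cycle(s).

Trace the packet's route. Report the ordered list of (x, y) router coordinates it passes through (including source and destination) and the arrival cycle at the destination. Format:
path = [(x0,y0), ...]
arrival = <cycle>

path = [(0,1), (1,1), (2,1), (3,1), (3,2)]
arrival = 29

#0 — 0,1 | c9
#1 — 1,1 | c14 | E
#2 — 2,1 | c19 | E
#3 — 3,1 | c24 | E
#4 — 3,2 | c29 | N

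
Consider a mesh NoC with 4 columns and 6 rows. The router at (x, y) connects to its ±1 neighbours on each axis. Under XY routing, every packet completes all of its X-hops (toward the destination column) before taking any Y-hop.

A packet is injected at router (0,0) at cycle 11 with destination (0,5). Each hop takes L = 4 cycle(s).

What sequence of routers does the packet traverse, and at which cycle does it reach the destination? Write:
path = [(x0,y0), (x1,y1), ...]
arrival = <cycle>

path = [(0,0), (0,1), (0,2), (0,3), (0,4), (0,5)]
arrival = 31

src (0,0)  cyc=11
N→(0,1)  cyc=15
N→(0,2)  cyc=19
N→(0,3)  cyc=23
N→(0,4)  cyc=27
N→(0,5)  cyc=31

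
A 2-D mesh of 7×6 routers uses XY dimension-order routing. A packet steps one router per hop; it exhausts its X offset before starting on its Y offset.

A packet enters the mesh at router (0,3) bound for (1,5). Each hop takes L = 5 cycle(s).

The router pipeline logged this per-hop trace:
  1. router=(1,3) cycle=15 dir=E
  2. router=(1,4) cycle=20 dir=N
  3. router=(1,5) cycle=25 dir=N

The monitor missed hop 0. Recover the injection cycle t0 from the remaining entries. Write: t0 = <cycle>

cyc[1] = 15 and cyc[k] = t0 + k·L for every k.
So t0 = 15 − 1·5 = 10.

t0 = 10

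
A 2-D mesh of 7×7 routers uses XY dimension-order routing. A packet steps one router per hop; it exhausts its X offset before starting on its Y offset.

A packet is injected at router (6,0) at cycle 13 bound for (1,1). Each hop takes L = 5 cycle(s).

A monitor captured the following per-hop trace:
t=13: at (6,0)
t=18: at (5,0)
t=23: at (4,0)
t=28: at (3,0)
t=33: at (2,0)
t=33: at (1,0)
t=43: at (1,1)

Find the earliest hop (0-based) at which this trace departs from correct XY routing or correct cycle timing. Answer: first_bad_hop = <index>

check 1→ d=(-1,0) cyc+5: ok
check 2→ d=(-1,0) cyc+5: ok
check 3→ d=(-1,0) cyc+5: ok
check 4→ d=(-1,0) cyc+5: ok
check 5→ d=(-1,0) cyc+0: BAD: Δcyc=0≠L

first_bad_hop = 5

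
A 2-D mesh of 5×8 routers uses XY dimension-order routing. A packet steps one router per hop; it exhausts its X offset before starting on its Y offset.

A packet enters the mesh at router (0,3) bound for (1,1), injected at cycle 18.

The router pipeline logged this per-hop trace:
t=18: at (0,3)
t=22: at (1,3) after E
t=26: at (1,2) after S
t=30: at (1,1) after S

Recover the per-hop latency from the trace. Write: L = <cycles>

L = 4

From hop 0 (18) to hop 1 (22): +4 cycles.
Per-hop latency L = Δcyc = 4.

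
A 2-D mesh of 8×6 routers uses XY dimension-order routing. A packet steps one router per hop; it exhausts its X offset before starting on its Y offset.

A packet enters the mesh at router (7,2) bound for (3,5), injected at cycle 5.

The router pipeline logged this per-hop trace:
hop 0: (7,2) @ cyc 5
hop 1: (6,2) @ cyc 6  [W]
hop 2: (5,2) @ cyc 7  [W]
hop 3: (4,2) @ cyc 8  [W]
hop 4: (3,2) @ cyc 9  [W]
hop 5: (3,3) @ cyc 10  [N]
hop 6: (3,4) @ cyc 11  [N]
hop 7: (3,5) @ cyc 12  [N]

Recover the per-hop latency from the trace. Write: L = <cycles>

From hop 0 (5) to hop 1 (6): +1 cycles.
That increment is L by definition: L = 1.

L = 1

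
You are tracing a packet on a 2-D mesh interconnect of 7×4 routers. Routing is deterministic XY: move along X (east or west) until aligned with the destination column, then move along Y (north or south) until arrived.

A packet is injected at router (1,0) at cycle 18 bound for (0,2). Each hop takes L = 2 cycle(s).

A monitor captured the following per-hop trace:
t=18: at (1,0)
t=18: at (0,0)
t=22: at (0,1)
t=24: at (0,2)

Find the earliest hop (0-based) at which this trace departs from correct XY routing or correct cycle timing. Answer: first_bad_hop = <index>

first_bad_hop = 1

  1: Δx=-1 Δy=+0 Δt=0 [BAD: Δcyc=0≠L]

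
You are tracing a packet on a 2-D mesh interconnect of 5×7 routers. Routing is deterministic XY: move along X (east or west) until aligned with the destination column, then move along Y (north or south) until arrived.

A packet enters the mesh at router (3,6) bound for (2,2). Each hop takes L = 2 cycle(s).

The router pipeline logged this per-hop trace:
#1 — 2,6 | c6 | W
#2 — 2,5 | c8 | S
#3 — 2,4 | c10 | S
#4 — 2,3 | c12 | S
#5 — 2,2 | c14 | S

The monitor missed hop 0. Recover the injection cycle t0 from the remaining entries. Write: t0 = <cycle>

At hop 1 the cycle is 6; in general cyc_k = t0 + kL.
Subtract one hop: t0 = 6 − 2 = 4.

t0 = 4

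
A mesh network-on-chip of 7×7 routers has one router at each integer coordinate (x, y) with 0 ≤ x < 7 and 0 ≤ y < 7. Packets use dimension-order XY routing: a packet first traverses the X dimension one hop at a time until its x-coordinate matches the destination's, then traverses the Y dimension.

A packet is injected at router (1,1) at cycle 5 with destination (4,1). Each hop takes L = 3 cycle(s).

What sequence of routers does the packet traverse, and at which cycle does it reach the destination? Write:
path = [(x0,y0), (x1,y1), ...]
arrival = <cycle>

src (1,1)  cyc=5
E→(2,1)  cyc=8
E→(3,1)  cyc=11
E→(4,1)  cyc=14

path = [(1,1), (2,1), (3,1), (4,1)]
arrival = 14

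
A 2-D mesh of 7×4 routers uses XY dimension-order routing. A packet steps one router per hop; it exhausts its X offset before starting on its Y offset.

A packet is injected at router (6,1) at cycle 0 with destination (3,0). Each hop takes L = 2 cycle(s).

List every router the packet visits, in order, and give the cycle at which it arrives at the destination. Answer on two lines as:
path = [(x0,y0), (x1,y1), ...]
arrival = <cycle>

#0 — 6,1 | c0
#1 — 5,1 | c2 | W
#2 — 4,1 | c4 | W
#3 — 3,1 | c6 | W
#4 — 3,0 | c8 | S

path = [(6,1), (5,1), (4,1), (3,1), (3,0)]
arrival = 8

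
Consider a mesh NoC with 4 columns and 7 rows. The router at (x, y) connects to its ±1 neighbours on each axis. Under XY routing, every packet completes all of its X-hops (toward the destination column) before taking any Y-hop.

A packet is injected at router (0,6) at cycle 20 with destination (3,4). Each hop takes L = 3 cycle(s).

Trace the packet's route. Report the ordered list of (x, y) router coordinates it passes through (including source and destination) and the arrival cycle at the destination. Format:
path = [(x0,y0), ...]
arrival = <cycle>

src (0,6)  cyc=20
E→(1,6)  cyc=23
E→(2,6)  cyc=26
E→(3,6)  cyc=29
S→(3,5)  cyc=32
S→(3,4)  cyc=35

path = [(0,6), (1,6), (2,6), (3,6), (3,5), (3,4)]
arrival = 35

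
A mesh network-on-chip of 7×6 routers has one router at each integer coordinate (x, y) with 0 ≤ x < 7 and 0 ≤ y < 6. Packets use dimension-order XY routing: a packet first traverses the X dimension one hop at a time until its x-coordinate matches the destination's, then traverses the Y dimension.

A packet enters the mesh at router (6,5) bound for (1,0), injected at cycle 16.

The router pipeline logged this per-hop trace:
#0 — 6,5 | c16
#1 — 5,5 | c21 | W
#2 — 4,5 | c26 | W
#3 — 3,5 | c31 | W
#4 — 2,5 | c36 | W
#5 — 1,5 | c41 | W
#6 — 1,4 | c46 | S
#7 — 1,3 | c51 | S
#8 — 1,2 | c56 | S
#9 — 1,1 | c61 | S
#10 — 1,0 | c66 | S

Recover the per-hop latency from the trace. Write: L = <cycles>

L = 5

From hop 0 (16) to hop 1 (21): +5 cycles.
Per-hop latency L = Δcyc = 5.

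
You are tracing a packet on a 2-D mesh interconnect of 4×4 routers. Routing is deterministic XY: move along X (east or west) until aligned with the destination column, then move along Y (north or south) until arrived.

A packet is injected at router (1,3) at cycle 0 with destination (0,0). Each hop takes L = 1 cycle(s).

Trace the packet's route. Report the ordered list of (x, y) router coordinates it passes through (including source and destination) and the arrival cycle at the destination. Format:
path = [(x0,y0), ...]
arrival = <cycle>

path = [(1,3), (0,3), (0,2), (0,1), (0,0)]
arrival = 4

t=0: at (1,3)
t=1: at (0,3) after W
t=2: at (0,2) after S
t=3: at (0,1) after S
t=4: at (0,0) after S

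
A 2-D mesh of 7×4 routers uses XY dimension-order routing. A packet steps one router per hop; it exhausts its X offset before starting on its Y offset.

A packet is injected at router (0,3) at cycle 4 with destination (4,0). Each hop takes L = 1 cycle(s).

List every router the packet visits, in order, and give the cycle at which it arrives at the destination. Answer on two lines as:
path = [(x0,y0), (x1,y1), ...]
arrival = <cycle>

path = [(0,3), (1,3), (2,3), (3,3), (4,3), (4,2), (4,1), (4,0)]
arrival = 11

[0] x=0 y=3 t=4
[1] x=1 y=3 t=5 →E
[2] x=2 y=3 t=6 →E
[3] x=3 y=3 t=7 →E
[4] x=4 y=3 t=8 →E
[5] x=4 y=2 t=9 →S
[6] x=4 y=1 t=10 →S
[7] x=4 y=0 t=11 →S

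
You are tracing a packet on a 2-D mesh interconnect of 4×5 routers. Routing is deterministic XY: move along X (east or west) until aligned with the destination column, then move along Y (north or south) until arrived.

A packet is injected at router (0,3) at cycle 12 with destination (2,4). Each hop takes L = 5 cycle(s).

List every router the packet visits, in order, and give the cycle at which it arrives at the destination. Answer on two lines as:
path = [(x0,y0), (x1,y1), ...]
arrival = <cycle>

t=12: at (0,3)
t=17: at (1,3) after E
t=22: at (2,3) after E
t=27: at (2,4) after N

path = [(0,3), (1,3), (2,3), (2,4)]
arrival = 27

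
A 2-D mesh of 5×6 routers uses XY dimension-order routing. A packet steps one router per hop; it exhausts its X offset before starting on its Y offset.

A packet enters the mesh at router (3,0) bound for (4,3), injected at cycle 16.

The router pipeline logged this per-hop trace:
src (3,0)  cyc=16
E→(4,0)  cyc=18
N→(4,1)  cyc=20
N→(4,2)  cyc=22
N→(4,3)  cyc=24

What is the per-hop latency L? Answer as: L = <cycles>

Δcyc across hop 0→1: 18 − 16 = 2.
That increment is L by definition: L = 2.

L = 2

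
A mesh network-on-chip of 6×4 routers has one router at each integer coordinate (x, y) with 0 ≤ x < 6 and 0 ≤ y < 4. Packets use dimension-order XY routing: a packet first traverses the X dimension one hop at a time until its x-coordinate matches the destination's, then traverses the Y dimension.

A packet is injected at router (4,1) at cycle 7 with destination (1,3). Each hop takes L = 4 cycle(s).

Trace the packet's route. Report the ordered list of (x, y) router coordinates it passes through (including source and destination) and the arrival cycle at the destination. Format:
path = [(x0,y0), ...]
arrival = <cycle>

path = [(4,1), (3,1), (2,1), (1,1), (1,2), (1,3)]
arrival = 27

[0] x=4 y=1 t=7
[1] x=3 y=1 t=11 →W
[2] x=2 y=1 t=15 →W
[3] x=1 y=1 t=19 →W
[4] x=1 y=2 t=23 →N
[5] x=1 y=3 t=27 →N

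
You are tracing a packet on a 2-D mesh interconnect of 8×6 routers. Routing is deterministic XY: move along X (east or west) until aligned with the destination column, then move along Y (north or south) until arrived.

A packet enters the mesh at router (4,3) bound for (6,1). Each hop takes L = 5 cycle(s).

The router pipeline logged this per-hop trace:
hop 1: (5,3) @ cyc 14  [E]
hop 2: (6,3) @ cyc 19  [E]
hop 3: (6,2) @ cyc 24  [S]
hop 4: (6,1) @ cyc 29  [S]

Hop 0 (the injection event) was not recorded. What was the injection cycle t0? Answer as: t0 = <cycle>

t0 = 9

The first recorded entry is hop 1 at cycle 14.
Therefore t0 = 14 − L = 9.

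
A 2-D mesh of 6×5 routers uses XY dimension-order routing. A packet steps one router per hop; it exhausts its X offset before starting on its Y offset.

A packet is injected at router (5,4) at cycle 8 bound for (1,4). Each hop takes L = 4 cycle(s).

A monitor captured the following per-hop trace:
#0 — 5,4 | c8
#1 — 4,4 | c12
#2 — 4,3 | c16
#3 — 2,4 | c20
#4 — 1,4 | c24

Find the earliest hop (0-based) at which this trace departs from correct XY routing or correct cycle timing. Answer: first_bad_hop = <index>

first_bad_hop = 2

check 1→ d=(-1,0) cyc+4: ok
check 2→ d=(0,-1) cyc+4: BAD: Y-move but x=4≠1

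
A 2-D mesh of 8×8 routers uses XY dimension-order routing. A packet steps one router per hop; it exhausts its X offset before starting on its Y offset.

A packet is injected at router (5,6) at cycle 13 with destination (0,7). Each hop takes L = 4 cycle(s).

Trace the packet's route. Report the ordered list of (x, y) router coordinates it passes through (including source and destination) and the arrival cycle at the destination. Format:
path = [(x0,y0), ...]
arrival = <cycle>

  0. router=(5,6) cycle=13 (inject)
  1. router=(4,6) cycle=17 dir=W
  2. router=(3,6) cycle=21 dir=W
  3. router=(2,6) cycle=25 dir=W
  4. router=(1,6) cycle=29 dir=W
  5. router=(0,6) cycle=33 dir=W
  6. router=(0,7) cycle=37 dir=N

path = [(5,6), (4,6), (3,6), (2,6), (1,6), (0,6), (0,7)]
arrival = 37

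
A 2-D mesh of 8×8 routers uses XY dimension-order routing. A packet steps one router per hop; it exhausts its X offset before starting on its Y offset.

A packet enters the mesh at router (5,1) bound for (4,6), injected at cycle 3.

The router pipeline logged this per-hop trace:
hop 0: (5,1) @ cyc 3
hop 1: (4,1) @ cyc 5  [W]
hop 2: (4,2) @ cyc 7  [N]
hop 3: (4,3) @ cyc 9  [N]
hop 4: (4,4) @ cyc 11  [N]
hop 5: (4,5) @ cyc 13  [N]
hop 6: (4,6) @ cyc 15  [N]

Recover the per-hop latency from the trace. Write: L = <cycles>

L = 2

Between hops 0 and 1 the cycle counter advances 5 − 3 = 2.
That increment is L by definition: L = 2.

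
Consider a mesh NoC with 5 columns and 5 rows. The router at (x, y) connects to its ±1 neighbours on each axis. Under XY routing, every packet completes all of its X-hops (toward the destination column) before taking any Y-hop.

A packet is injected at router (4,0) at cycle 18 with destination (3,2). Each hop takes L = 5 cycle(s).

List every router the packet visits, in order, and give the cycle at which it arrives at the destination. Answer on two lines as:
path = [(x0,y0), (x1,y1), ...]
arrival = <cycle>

#0 — 4,0 | c18
#1 — 3,0 | c23 | W
#2 — 3,1 | c28 | N
#3 — 3,2 | c33 | N

path = [(4,0), (3,0), (3,1), (3,2)]
arrival = 33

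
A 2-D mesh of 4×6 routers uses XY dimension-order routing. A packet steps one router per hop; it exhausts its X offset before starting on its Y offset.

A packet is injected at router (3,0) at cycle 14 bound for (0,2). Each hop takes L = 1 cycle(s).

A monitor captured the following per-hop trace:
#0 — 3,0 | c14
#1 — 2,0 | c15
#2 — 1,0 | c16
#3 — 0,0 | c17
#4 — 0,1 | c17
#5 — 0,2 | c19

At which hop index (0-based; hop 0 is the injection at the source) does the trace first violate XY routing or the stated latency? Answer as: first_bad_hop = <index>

  1: Δx=-1 Δy=+0 Δt=1 [ok]
  2: Δx=-1 Δy=+0 Δt=1 [ok]
  3: Δx=-1 Δy=+0 Δt=1 [ok]
  4: Δx=+0 Δy=+1 Δt=0 [BAD: Δcyc=0≠L]

first_bad_hop = 4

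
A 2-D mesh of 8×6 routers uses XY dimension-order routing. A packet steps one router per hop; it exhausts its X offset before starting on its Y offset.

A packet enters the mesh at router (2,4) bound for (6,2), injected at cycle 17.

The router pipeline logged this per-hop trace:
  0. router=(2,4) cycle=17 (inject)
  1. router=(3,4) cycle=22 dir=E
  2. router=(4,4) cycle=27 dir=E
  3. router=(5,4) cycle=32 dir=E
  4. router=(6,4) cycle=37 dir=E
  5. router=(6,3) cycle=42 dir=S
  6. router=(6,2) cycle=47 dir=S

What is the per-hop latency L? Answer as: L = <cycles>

Δcyc across hop 0→1: 22 − 17 = 5.
One hop costs L cycles, so L = 5.

L = 5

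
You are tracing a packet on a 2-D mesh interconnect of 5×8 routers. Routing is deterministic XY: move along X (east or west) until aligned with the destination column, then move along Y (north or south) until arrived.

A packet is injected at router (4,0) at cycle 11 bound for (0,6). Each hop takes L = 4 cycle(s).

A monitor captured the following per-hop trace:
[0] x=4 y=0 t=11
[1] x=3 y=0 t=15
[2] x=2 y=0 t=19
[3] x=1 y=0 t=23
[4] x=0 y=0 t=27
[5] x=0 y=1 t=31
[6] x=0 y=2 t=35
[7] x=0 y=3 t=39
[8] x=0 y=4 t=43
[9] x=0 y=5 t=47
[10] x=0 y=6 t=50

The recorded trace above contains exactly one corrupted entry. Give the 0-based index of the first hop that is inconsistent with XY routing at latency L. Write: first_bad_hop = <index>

check 1→ d=(-1,0) cyc+4: ok
check 2→ d=(-1,0) cyc+4: ok
check 3→ d=(-1,0) cyc+4: ok
check 4→ d=(-1,0) cyc+4: ok
check 5→ d=(0,1) cyc+4: ok
check 6→ d=(0,1) cyc+4: ok
check 7→ d=(0,1) cyc+4: ok
check 8→ d=(0,1) cyc+4: ok
check 9→ d=(0,1) cyc+4: ok
check 10→ d=(0,1) cyc+3: BAD: Δcyc=3≠L

first_bad_hop = 10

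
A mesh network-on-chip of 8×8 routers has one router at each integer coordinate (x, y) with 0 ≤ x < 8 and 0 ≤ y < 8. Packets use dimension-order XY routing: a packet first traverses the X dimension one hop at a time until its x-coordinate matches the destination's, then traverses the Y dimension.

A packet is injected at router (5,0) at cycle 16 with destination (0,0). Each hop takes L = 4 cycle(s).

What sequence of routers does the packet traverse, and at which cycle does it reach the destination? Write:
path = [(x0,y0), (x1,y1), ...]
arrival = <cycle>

path = [(5,0), (4,0), (3,0), (2,0), (1,0), (0,0)]
arrival = 36

t=16: at (5,0)
t=20: at (4,0) after W
t=24: at (3,0) after W
t=28: at (2,0) after W
t=32: at (1,0) after W
t=36: at (0,0) after W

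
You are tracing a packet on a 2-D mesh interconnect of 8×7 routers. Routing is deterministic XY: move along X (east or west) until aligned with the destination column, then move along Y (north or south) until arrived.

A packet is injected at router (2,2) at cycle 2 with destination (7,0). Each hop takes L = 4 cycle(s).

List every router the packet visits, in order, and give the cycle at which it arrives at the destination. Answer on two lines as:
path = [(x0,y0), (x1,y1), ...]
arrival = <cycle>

  0. router=(2,2) cycle=2 (inject)
  1. router=(3,2) cycle=6 dir=E
  2. router=(4,2) cycle=10 dir=E
  3. router=(5,2) cycle=14 dir=E
  4. router=(6,2) cycle=18 dir=E
  5. router=(7,2) cycle=22 dir=E
  6. router=(7,1) cycle=26 dir=S
  7. router=(7,0) cycle=30 dir=S

path = [(2,2), (3,2), (4,2), (5,2), (6,2), (7,2), (7,1), (7,0)]
arrival = 30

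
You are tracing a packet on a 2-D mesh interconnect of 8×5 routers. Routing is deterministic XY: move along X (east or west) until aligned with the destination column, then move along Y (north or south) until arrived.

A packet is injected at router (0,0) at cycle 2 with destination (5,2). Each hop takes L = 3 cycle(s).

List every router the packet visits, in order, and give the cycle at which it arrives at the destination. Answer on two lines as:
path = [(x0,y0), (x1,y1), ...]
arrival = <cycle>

t=2: at (0,0)
t=5: at (1,0) after E
t=8: at (2,0) after E
t=11: at (3,0) after E
t=14: at (4,0) after E
t=17: at (5,0) after E
t=20: at (5,1) after N
t=23: at (5,2) after N

path = [(0,0), (1,0), (2,0), (3,0), (4,0), (5,0), (5,1), (5,2)]
arrival = 23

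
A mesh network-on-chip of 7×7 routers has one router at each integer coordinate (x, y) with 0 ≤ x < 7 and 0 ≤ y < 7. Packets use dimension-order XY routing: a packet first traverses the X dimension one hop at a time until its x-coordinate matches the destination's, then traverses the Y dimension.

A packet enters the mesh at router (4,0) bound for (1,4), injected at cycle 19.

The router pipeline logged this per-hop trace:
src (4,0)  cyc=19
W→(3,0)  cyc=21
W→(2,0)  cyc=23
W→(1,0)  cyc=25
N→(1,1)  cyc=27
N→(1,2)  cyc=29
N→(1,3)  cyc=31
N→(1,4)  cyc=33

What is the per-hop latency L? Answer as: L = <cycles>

cyc[1] − cyc[0] = 21 − 19 = 2.
Each hop adds L, hence L = 2.

L = 2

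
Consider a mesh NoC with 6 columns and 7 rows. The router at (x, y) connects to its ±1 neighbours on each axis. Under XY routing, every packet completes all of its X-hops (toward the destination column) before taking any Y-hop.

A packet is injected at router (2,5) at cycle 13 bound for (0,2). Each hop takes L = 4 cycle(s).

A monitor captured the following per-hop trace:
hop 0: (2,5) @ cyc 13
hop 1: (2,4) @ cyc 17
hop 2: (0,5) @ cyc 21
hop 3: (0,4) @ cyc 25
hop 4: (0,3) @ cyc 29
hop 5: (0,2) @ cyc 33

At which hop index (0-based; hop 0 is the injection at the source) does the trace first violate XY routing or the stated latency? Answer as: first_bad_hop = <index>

first_bad_hop = 1

  1: Δx=+0 Δy=-1 Δt=4 [BAD: Y-move but x=2≠0]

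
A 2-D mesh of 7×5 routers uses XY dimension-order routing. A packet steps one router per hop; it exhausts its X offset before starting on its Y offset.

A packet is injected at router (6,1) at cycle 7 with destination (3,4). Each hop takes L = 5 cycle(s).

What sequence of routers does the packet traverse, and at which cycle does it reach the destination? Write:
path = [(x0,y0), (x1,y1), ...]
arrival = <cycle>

#0 — 6,1 | c7
#1 — 5,1 | c12 | W
#2 — 4,1 | c17 | W
#3 — 3,1 | c22 | W
#4 — 3,2 | c27 | N
#5 — 3,3 | c32 | N
#6 — 3,4 | c37 | N

path = [(6,1), (5,1), (4,1), (3,1), (3,2), (3,3), (3,4)]
arrival = 37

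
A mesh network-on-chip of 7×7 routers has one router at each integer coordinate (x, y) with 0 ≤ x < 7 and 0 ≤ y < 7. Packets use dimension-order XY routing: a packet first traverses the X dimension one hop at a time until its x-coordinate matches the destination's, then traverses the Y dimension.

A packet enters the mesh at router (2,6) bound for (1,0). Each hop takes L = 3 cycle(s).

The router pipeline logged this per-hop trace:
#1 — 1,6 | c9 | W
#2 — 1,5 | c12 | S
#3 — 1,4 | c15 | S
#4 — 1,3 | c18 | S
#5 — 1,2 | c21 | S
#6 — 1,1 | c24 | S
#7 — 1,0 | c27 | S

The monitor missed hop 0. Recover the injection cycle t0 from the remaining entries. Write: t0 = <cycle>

cyc[1] = 9 and cyc[k] = t0 + k·L for every k.
Therefore t0 = 9 − L = 6.

t0 = 6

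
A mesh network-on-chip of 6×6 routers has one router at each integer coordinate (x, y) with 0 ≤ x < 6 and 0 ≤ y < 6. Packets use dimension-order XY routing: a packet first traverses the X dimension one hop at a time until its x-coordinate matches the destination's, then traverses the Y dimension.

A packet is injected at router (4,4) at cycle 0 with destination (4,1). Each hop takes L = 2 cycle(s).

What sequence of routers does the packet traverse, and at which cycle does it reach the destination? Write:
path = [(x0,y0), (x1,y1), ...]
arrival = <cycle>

hop 0: (4,4) @ cyc 0
hop 1: (4,3) @ cyc 2  [S]
hop 2: (4,2) @ cyc 4  [S]
hop 3: (4,1) @ cyc 6  [S]

path = [(4,4), (4,3), (4,2), (4,1)]
arrival = 6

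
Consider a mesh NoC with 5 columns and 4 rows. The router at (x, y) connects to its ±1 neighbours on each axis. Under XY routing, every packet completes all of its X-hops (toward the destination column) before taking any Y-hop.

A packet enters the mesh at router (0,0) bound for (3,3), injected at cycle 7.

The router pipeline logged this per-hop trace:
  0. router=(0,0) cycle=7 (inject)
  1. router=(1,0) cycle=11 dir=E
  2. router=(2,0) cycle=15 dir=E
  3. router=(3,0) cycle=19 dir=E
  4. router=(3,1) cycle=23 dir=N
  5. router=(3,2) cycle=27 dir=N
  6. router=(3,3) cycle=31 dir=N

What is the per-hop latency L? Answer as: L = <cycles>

L = 4

From hop 0 (7) to hop 1 (11): +4 cycles.
That increment is L by definition: L = 4.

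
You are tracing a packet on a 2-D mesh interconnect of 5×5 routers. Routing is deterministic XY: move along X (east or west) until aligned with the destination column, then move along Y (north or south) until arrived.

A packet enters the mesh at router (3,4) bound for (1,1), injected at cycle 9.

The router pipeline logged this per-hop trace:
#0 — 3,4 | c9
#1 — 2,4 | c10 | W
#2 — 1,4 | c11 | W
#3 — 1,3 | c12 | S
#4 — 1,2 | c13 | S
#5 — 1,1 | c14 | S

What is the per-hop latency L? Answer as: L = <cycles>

L = 1

cyc[1] − cyc[0] = 10 − 9 = 1.
Each hop adds L, hence L = 1.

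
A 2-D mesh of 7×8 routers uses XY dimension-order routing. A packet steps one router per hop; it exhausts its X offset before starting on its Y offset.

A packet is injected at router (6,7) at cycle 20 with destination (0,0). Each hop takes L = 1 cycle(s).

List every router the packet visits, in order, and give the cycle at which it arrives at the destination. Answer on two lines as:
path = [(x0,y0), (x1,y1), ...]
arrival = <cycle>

src (6,7)  cyc=20
W→(5,7)  cyc=21
W→(4,7)  cyc=22
W→(3,7)  cyc=23
W→(2,7)  cyc=24
W→(1,7)  cyc=25
W→(0,7)  cyc=26
S→(0,6)  cyc=27
S→(0,5)  cyc=28
S→(0,4)  cyc=29
S→(0,3)  cyc=30
S→(0,2)  cyc=31
S→(0,1)  cyc=32
S→(0,0)  cyc=33

path = [(6,7), (5,7), (4,7), (3,7), (2,7), (1,7), (0,7), (0,6), (0,5), (0,4), (0,3), (0,2), (0,1), (0,0)]
arrival = 33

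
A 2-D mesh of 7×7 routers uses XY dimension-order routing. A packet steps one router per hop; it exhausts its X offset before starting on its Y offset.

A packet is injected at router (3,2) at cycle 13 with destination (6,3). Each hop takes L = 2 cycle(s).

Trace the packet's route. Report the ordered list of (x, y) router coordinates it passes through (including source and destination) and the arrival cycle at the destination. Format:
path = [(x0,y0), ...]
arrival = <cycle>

  0. router=(3,2) cycle=13 (inject)
  1. router=(4,2) cycle=15 dir=E
  2. router=(5,2) cycle=17 dir=E
  3. router=(6,2) cycle=19 dir=E
  4. router=(6,3) cycle=21 dir=N

path = [(3,2), (4,2), (5,2), (6,2), (6,3)]
arrival = 21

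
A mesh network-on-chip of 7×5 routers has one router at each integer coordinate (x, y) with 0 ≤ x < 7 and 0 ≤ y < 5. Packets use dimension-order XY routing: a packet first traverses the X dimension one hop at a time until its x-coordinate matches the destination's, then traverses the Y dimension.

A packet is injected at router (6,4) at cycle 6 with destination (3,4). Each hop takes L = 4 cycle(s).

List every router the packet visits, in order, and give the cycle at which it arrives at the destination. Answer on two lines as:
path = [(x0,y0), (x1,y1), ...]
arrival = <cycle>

  0. router=(6,4) cycle=6 (inject)
  1. router=(5,4) cycle=10 dir=W
  2. router=(4,4) cycle=14 dir=W
  3. router=(3,4) cycle=18 dir=W

path = [(6,4), (5,4), (4,4), (3,4)]
arrival = 18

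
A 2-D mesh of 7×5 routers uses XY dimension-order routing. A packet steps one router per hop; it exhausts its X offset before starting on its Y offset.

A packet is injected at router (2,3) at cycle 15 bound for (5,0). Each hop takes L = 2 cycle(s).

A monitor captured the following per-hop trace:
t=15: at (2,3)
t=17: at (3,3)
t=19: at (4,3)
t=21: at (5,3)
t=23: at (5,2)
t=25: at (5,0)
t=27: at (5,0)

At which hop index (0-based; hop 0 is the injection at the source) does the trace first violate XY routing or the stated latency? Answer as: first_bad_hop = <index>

first_bad_hop = 5

[1] (+1,+0) / 2c ⇒ ok
[2] (+1,+0) / 2c ⇒ ok
[3] (+1,+0) / 2c ⇒ ok
[4] (+0,-1) / 2c ⇒ ok
[5] (+0,-2) / 2c ⇒ BAD: non-unit step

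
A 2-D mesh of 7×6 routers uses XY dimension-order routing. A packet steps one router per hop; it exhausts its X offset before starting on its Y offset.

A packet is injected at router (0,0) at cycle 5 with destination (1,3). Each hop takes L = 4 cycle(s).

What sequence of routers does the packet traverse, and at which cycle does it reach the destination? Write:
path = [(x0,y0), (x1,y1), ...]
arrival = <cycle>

#0 — 0,0 | c5
#1 — 1,0 | c9 | E
#2 — 1,1 | c13 | N
#3 — 1,2 | c17 | N
#4 — 1,3 | c21 | N

path = [(0,0), (1,0), (1,1), (1,2), (1,3)]
arrival = 21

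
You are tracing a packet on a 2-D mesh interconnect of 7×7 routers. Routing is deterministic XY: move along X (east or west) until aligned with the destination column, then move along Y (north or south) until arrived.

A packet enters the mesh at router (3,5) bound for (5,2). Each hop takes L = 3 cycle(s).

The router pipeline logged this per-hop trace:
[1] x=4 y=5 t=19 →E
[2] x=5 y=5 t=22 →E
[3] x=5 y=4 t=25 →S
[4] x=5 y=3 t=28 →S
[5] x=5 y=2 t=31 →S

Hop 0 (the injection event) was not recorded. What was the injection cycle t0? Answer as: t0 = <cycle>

At hop 1 the cycle is 19; in general cyc_k = t0 + kL.
So t0 = 19 − 1·3 = 16.

t0 = 16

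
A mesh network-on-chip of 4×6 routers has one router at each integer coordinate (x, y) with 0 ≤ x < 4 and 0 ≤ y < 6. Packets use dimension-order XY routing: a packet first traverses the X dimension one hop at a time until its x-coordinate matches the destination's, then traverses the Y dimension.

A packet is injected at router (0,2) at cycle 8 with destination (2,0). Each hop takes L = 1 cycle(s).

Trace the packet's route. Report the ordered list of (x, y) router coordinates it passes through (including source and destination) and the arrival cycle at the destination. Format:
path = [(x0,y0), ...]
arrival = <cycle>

path = [(0,2), (1,2), (2,2), (2,1), (2,0)]
arrival = 12

t=8: at (0,2)
t=9: at (1,2) after E
t=10: at (2,2) after E
t=11: at (2,1) after S
t=12: at (2,0) after S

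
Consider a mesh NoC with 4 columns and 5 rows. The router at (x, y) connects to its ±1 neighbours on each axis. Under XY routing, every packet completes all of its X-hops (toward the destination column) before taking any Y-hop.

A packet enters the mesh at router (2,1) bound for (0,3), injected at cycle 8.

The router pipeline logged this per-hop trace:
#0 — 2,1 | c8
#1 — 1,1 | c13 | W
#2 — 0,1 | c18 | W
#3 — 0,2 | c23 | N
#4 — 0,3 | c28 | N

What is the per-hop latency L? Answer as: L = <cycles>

L = 5

cyc[1] − cyc[0] = 13 − 8 = 5.
Per-hop latency L = Δcyc = 5.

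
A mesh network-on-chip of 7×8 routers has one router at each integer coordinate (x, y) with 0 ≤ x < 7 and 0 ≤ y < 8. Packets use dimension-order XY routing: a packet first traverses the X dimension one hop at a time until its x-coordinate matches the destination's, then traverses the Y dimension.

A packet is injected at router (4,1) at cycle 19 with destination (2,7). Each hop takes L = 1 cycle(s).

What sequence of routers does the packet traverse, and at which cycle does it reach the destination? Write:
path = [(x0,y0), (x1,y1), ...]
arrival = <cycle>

path = [(4,1), (3,1), (2,1), (2,2), (2,3), (2,4), (2,5), (2,6), (2,7)]
arrival = 27

  0. router=(4,1) cycle=19 (inject)
  1. router=(3,1) cycle=20 dir=W
  2. router=(2,1) cycle=21 dir=W
  3. router=(2,2) cycle=22 dir=N
  4. router=(2,3) cycle=23 dir=N
  5. router=(2,4) cycle=24 dir=N
  6. router=(2,5) cycle=25 dir=N
  7. router=(2,6) cycle=26 dir=N
  8. router=(2,7) cycle=27 dir=N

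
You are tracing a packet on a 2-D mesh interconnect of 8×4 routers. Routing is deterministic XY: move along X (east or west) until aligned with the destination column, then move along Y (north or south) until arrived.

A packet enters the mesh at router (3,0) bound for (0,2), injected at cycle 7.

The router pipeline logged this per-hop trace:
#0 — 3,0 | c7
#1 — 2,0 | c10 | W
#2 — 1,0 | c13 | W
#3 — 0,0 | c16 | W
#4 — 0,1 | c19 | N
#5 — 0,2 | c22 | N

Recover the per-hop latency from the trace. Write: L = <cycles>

Between hops 0 and 1 the cycle counter advances 10 − 7 = 3.
One hop costs L cycles, so L = 3.

L = 3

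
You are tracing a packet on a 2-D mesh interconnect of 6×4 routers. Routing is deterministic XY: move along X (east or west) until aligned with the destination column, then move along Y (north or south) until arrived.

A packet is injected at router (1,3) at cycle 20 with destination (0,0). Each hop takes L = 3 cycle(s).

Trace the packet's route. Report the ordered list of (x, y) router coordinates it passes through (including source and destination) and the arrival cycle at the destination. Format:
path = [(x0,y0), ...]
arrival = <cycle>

path = [(1,3), (0,3), (0,2), (0,1), (0,0)]
arrival = 32

hop 0: (1,3) @ cyc 20
hop 1: (0,3) @ cyc 23  [W]
hop 2: (0,2) @ cyc 26  [S]
hop 3: (0,1) @ cyc 29  [S]
hop 4: (0,0) @ cyc 32  [S]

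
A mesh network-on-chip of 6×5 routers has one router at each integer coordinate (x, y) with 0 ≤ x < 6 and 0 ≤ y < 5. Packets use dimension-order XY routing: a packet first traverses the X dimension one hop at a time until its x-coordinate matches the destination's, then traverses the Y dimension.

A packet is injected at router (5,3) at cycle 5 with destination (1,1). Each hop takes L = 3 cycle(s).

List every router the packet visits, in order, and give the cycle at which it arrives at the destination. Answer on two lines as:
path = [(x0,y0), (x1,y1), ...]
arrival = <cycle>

path = [(5,3), (4,3), (3,3), (2,3), (1,3), (1,2), (1,1)]
arrival = 23

[0] x=5 y=3 t=5
[1] x=4 y=3 t=8 →W
[2] x=3 y=3 t=11 →W
[3] x=2 y=3 t=14 →W
[4] x=1 y=3 t=17 →W
[5] x=1 y=2 t=20 →S
[6] x=1 y=1 t=23 →S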